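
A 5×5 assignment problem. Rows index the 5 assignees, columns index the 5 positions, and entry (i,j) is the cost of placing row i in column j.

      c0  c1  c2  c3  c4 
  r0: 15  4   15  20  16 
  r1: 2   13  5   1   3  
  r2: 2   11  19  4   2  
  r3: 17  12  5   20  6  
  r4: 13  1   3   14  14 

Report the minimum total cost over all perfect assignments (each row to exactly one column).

optimal assignment: row0→col1 (cost 4), row1→col3 (cost 1), row2→col0 (cost 2), row3→col4 (cost 6), row4→col2 (cost 3)
total = 4 + 1 + 2 + 6 + 3 = 16

Minimum assignment cost: 16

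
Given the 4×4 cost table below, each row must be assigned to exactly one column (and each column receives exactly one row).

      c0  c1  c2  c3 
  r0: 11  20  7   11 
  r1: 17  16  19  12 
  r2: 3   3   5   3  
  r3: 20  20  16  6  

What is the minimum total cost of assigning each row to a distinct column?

optimal assignment: row0→col2 (cost 7), row1→col1 (cost 16), row2→col0 (cost 3), row3→col3 (cost 6)
total = 7 + 16 + 3 + 6 = 32

Minimum assignment cost: 32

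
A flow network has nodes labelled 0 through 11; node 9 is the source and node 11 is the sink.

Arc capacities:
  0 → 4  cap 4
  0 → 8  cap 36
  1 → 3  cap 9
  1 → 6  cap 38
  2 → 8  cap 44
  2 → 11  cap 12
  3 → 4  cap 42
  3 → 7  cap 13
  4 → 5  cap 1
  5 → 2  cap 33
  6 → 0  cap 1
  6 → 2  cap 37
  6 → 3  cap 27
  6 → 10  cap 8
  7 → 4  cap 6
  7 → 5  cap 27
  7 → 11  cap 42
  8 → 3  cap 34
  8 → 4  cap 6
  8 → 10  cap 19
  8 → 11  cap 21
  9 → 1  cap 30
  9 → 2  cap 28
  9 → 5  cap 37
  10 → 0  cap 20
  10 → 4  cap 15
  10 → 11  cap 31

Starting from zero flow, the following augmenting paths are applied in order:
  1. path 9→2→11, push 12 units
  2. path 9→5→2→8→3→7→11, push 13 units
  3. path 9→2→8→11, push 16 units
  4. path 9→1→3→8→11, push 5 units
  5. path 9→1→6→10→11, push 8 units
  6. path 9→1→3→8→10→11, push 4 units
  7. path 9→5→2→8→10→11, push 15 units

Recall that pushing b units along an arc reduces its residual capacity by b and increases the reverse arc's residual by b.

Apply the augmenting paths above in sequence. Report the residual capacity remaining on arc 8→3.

Residual capacity of (8,3): 30

after path 1 (9→2→11, push 12): res(8,3)=34
after path 2 (9→5→2→8→3→7→11, push 13): res(8,3)=21
after path 3 (9→2→8→11, push 16): res(8,3)=21
after path 4 (9→1→3→8→11, push 5): res(8,3)=26
after path 5 (9→1→6→10→11, push 8): res(8,3)=26
after path 6 (9→1→3→8→10→11, push 4): res(8,3)=30
after path 7 (9→5→2→8→10→11, push 15): res(8,3)=30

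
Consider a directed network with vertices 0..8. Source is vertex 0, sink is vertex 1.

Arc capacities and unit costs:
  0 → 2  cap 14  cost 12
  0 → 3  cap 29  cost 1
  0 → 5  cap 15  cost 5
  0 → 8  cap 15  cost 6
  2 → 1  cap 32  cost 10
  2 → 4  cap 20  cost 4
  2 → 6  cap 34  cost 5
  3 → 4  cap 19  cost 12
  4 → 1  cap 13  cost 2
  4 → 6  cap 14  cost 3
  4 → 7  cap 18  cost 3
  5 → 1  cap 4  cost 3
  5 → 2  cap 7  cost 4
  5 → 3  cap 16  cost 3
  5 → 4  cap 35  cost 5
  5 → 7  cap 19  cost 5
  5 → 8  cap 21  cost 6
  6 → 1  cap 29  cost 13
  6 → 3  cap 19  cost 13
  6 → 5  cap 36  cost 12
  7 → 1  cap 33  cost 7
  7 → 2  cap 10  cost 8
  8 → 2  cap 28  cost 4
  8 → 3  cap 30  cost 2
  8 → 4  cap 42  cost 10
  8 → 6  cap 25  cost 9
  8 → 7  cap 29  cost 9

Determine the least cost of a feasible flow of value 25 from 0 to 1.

shortest-cost path #1: 0→5→1 push 4 @ unit cost 8 (adds 32)
shortest-cost path #2: 0→5→4→1 push 11 @ unit cost 12 (adds 132)
shortest-cost path #3: 0→3→4→1 push 2 @ unit cost 15 (adds 30)
shortest-cost path #4: 0→3→4→5→7→1 push 8 @ unit cost 20 (adds 160)
total cost = 354

Minimum cost for 25 units: 354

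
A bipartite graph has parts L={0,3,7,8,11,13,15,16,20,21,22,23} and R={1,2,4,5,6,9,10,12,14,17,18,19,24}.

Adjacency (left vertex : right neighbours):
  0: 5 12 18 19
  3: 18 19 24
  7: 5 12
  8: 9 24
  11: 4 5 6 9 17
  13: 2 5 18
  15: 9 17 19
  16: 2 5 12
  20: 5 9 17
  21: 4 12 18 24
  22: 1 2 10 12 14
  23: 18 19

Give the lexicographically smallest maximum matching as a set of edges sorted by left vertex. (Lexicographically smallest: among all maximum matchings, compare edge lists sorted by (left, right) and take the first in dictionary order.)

|M| = 11 (so the lex-smallest maximum matching has 11 edges)
process left vertices in ascending order; for each, take the smallest-labelled available neighbour that still permits 11 edges overall, or leave it unmatched if none does
lex-smallest matching: {0-5, 3-18, 7-12, 8-24, 11-6, 13-2, 15-9, 20-17, 21-4, 22-1, 23-19}

Lex-smallest maximum matching: {(0,5), (3,18), (7,12), (8,24), (11,6), (13,2), (15,9), (20,17), (21,4), (22,1), (23,19)}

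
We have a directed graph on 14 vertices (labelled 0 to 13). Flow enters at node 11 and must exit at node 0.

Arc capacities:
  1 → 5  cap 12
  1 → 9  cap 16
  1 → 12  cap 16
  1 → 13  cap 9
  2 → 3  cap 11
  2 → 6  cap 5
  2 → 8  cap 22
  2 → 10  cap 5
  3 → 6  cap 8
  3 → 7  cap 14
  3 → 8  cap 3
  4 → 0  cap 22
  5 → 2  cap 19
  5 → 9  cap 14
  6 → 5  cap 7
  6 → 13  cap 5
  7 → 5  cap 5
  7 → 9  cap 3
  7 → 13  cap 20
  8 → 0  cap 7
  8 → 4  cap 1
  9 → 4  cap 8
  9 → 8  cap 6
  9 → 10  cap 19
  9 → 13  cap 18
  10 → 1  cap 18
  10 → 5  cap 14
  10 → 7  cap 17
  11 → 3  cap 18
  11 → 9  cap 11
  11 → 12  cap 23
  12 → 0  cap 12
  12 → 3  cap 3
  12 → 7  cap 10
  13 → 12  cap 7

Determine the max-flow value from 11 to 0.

augment #1: 11→12→0 bottleneck 12, total now 12
augment #2: 11→3→8→0 bottleneck 3, total now 15
augment #3: 11→9→4→0 bottleneck 8, total now 23
augment #4: 11→9→8→0 bottleneck 3, total now 26
augment #5: 11→3→7→9→8→0 bottleneck 1, total now 27
augment #6: 11→3→7→9→8→4→0 bottleneck 1, total now 28

Maximum flow value: 28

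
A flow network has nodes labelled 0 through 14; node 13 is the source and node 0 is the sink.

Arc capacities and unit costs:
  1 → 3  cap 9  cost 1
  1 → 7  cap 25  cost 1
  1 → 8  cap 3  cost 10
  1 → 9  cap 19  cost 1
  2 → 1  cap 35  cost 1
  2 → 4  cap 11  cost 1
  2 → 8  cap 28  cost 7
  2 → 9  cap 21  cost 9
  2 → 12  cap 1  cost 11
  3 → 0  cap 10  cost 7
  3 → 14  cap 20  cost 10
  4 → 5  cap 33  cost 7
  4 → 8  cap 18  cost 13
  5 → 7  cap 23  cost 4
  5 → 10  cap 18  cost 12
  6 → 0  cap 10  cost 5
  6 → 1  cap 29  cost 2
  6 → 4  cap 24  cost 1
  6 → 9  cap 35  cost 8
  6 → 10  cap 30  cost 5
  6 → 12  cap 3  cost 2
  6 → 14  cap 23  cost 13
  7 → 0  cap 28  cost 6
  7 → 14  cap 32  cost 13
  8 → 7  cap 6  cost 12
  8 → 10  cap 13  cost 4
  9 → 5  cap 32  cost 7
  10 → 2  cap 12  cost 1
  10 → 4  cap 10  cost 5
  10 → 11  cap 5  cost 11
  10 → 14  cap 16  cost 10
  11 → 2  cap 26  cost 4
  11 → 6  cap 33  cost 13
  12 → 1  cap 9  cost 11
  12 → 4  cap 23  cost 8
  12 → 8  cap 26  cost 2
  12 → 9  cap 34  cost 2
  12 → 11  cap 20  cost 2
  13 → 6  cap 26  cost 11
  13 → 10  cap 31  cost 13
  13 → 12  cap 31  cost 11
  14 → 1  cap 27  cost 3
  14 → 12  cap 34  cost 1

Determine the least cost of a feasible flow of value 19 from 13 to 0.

shortest-cost path #1: 13→6→0 push 10 @ unit cost 16 (adds 160)
shortest-cost path #2: 13→6→1→7→0 push 9 @ unit cost 20 (adds 180)
total cost = 340

Minimum cost for 19 units: 340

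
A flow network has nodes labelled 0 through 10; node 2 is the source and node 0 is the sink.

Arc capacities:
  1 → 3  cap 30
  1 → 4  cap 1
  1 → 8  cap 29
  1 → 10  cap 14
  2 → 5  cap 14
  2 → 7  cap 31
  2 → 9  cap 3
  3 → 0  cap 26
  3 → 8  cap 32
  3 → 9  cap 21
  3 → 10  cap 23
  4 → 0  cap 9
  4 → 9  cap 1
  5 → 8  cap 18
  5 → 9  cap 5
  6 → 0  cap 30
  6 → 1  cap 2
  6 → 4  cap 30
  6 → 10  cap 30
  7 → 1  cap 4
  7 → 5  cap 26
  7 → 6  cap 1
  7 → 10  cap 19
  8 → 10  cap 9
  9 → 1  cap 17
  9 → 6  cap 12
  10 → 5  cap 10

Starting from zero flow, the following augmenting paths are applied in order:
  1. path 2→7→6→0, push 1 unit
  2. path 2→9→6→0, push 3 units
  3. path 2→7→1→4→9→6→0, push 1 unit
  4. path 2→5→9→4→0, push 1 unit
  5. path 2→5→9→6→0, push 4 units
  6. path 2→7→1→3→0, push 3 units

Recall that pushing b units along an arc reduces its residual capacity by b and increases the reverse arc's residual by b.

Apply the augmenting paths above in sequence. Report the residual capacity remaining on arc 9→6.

after path 1 (2→7→6→0, push 1): res(9,6)=12
after path 2 (2→9→6→0, push 3): res(9,6)=9
after path 3 (2→7→1→4→9→6→0, push 1): res(9,6)=8
after path 4 (2→5→9→4→0, push 1): res(9,6)=8
after path 5 (2→5→9→6→0, push 4): res(9,6)=4
after path 6 (2→7→1→3→0, push 3): res(9,6)=4

Residual capacity of (9,6): 4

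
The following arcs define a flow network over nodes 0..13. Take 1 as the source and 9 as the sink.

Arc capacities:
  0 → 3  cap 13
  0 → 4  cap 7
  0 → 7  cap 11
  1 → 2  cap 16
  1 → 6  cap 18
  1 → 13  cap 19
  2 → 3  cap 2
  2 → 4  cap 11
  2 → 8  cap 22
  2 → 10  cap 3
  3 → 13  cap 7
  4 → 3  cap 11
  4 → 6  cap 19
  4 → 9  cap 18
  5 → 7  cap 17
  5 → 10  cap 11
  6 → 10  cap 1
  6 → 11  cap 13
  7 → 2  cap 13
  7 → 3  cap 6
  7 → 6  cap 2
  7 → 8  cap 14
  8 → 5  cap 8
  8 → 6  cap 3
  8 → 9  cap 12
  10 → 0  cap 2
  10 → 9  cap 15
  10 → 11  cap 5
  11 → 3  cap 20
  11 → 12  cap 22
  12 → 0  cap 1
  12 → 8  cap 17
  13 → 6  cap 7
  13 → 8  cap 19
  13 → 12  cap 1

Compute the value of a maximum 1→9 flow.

augment #1: 1→2→4→9 bottleneck 11, total now 11
augment #2: 1→2→8→9 bottleneck 5, total now 16
augment #3: 1→6→10→9 bottleneck 1, total now 17
augment #4: 1→13→8→9 bottleneck 7, total now 24
augment #5: 1→13→8→2→10→9 bottleneck 3, total now 27
augment #6: 1→13→8→5→10→9 bottleneck 8, total now 35
augment #7: 1→13→12→0→4→9 bottleneck 1, total now 36

Maximum flow value: 36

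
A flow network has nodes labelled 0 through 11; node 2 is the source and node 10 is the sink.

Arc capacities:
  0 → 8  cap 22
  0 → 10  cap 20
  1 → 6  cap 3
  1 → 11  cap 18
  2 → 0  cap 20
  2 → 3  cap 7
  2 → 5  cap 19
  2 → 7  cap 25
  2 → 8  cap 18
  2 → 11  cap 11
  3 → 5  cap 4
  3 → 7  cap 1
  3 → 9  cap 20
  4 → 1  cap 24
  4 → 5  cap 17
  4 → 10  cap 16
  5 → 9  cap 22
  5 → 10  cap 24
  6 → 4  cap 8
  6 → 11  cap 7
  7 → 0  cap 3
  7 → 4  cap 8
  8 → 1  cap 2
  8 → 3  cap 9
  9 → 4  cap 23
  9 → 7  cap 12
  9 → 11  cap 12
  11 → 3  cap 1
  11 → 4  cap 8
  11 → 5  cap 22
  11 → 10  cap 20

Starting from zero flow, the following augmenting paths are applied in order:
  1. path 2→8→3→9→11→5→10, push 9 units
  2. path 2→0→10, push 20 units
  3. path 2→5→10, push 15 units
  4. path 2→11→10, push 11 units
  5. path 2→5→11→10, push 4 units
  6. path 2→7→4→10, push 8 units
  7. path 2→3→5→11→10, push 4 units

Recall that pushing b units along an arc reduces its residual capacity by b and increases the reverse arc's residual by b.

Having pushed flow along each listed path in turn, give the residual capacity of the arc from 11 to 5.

after path 1 (2→8→3→9→11→5→10, push 9): res(11,5)=13
after path 2 (2→0→10, push 20): res(11,5)=13
after path 3 (2→5→10, push 15): res(11,5)=13
after path 4 (2→11→10, push 11): res(11,5)=13
after path 5 (2→5→11→10, push 4): res(11,5)=17
after path 6 (2→7→4→10, push 8): res(11,5)=17
after path 7 (2→3→5→11→10, push 4): res(11,5)=21

Residual capacity of (11,5): 21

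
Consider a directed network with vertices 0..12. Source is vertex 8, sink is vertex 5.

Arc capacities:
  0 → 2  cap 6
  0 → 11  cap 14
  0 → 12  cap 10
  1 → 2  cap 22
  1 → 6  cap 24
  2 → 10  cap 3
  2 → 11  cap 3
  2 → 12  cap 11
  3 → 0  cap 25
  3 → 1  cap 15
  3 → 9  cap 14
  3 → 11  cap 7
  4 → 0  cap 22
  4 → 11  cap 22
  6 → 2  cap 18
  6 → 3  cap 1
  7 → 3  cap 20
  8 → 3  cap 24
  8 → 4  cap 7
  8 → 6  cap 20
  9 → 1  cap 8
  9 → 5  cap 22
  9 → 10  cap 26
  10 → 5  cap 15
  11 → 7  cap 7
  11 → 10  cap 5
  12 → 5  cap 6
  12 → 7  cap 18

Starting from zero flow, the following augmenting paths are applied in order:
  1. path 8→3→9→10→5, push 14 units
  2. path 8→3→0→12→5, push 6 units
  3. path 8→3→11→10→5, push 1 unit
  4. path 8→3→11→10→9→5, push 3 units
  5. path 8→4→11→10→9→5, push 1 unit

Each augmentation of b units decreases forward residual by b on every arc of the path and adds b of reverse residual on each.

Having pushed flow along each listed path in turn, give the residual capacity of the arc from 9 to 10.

Residual capacity of (9,10): 16

after path 1 (8→3→9→10→5, push 14): res(9,10)=12
after path 2 (8→3→0→12→5, push 6): res(9,10)=12
after path 3 (8→3→11→10→5, push 1): res(9,10)=12
after path 4 (8→3→11→10→9→5, push 3): res(9,10)=15
after path 5 (8→4→11→10→9→5, push 1): res(9,10)=16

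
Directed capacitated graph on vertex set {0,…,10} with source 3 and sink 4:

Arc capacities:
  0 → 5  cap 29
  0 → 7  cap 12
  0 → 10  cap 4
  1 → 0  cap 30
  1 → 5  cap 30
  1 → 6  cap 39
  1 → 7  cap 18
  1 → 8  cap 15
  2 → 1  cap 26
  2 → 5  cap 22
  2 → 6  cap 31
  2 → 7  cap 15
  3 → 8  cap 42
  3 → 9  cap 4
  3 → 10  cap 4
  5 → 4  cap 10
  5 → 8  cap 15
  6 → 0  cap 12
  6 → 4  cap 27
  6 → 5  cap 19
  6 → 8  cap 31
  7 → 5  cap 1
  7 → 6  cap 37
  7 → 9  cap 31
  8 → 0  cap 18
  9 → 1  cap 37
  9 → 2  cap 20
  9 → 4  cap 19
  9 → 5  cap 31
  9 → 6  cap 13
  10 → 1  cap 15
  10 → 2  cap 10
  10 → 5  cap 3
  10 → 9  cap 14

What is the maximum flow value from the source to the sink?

Maximum flow value: 26

augment #1: 3→9→4 bottleneck 4, total now 4
augment #2: 3→10→5→4 bottleneck 3, total now 7
augment #3: 3→10→9→4 bottleneck 1, total now 8
augment #4: 3→8→0→5→4 bottleneck 7, total now 15
augment #5: 3→8→0→7→6→4 bottleneck 11, total now 26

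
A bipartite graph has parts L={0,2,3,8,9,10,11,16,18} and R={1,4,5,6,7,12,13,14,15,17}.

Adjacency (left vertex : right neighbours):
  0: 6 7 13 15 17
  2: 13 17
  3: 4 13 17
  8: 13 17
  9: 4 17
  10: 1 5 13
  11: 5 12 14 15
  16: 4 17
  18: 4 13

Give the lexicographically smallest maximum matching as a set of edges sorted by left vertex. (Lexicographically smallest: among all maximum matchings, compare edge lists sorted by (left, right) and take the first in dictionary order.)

Lex-smallest maximum matching: {(0,6), (2,13), (3,4), (8,17), (10,1), (11,5)}

|M| = 6 (so the lex-smallest maximum matching has 6 edges)
process left vertices in ascending order; for each, take the smallest-labelled available neighbour that still permits 6 edges overall, or leave it unmatched if none does
lex-smallest matching: {0-6, 2-13, 3-4, 8-17, 10-1, 11-5}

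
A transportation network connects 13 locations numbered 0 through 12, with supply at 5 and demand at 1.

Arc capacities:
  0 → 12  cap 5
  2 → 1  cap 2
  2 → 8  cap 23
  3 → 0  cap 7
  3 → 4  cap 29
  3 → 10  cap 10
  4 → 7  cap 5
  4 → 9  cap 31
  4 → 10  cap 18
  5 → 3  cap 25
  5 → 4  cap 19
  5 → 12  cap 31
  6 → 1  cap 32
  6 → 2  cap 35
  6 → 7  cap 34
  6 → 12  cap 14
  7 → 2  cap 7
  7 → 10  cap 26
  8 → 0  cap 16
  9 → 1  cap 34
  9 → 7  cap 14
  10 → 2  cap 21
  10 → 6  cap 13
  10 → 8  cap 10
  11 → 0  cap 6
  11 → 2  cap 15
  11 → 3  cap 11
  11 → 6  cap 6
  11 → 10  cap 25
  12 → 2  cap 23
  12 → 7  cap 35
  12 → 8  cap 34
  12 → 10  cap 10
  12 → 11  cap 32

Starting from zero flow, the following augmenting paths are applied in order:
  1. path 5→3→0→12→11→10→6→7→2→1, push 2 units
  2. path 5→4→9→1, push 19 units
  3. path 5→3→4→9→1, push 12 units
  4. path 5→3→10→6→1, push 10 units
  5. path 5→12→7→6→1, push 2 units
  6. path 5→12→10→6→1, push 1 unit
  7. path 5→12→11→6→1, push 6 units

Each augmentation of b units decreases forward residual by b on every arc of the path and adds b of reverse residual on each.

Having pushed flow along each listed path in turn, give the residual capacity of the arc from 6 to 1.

after path 1 (5→3→0→12→11→10→6→7→2→1, push 2): res(6,1)=32
after path 2 (5→4→9→1, push 19): res(6,1)=32
after path 3 (5→3→4→9→1, push 12): res(6,1)=32
after path 4 (5→3→10→6→1, push 10): res(6,1)=22
after path 5 (5→12→7→6→1, push 2): res(6,1)=20
after path 6 (5→12→10→6→1, push 1): res(6,1)=19
after path 7 (5→12→11→6→1, push 6): res(6,1)=13

Residual capacity of (6,1): 13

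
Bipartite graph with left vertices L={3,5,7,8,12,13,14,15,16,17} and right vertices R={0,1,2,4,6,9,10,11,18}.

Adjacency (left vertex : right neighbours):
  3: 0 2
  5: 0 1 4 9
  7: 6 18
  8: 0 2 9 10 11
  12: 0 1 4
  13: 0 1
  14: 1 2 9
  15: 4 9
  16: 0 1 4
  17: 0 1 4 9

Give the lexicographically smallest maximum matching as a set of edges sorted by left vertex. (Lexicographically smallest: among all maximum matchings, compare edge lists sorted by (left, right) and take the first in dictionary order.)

|M| = 7 (so the lex-smallest maximum matching has 7 edges)
process left vertices in ascending order; for each, take the smallest-labelled available neighbour that still permits 7 edges overall, or leave it unmatched if none does
lex-smallest matching: {3-0, 5-1, 7-6, 8-10, 12-4, 14-2, 15-9}

Lex-smallest maximum matching: {(3,0), (5,1), (7,6), (8,10), (12,4), (14,2), (15,9)}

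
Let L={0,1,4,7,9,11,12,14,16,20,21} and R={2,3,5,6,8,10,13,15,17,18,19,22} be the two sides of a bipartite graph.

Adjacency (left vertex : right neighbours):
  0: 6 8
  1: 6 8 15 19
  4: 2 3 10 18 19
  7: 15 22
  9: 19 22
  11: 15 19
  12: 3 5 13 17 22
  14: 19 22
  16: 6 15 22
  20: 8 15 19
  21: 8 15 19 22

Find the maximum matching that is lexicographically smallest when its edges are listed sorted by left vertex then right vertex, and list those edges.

|M| = 7 (so the lex-smallest maximum matching has 7 edges)
process left vertices in ascending order; for each, take the smallest-labelled available neighbour that still permits 7 edges overall, or leave it unmatched if none does
lex-smallest matching: {0-6, 1-8, 4-2, 7-15, 9-19, 12-3, 14-22}

Lex-smallest maximum matching: {(0,6), (1,8), (4,2), (7,15), (9,19), (12,3), (14,22)}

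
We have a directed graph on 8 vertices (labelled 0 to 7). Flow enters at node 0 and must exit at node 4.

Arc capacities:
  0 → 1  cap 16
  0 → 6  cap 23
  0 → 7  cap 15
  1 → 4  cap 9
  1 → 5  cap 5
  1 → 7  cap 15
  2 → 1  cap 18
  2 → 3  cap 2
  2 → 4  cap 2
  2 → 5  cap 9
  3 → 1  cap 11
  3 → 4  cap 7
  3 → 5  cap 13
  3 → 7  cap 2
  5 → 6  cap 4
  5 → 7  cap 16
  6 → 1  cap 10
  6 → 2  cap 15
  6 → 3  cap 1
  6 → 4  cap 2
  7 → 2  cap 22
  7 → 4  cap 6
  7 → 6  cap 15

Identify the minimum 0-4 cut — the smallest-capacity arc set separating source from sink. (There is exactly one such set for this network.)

Min-cut arcs: {(1,4), (2,3), (2,4), (6,3), (6,4), (7,4)} (total capacity 22)

augment #1: 0→1→4 push 9
augment #2: 0→6→4 push 2
augment #3: 0→7→4 push 6
augment #4: 0→6→2→4 push 2
augment #5: 0→6→3→4 push 1
augment #6: 0→6→2→3→4 push 2
max flow = 22; residual-reachable set from 0 gives S-side
cut edges (S→T): {(1,4), (2,3), (2,4), (6,3), (6,4), (7,4)} total cap 22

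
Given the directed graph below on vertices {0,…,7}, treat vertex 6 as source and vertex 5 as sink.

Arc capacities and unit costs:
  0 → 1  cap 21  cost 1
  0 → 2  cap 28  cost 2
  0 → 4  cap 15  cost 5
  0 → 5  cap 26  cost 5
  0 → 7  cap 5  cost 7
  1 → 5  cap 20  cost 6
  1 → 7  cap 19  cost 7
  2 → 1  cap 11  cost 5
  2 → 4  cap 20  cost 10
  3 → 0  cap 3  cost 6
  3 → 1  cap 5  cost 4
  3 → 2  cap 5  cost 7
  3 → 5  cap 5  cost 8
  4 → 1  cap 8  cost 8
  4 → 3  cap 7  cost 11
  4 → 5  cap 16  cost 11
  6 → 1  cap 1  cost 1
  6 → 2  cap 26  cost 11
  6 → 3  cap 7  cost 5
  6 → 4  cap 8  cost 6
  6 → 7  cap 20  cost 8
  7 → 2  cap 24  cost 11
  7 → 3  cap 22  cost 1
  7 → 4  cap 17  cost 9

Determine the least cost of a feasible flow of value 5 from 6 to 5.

shortest-cost path #1: 6→1→5 push 1 @ unit cost 7 (adds 7)
shortest-cost path #2: 6→3→5 push 4 @ unit cost 13 (adds 52)
total cost = 59

Minimum cost for 5 units: 59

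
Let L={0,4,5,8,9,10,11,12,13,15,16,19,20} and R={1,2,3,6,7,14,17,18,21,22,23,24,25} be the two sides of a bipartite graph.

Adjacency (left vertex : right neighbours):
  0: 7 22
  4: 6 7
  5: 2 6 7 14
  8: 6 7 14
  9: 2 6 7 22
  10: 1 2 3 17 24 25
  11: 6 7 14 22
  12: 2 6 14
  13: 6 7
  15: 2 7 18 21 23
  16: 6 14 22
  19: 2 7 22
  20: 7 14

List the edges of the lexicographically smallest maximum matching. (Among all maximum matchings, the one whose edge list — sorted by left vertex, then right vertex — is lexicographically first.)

|M| = 7 (so the lex-smallest maximum matching has 7 edges)
process left vertices in ascending order; for each, take the smallest-labelled available neighbour that still permits 7 edges overall, or leave it unmatched if none does
lex-smallest matching: {0-7, 4-6, 5-2, 8-14, 9-22, 10-1, 15-18}

Lex-smallest maximum matching: {(0,7), (4,6), (5,2), (8,14), (9,22), (10,1), (15,18)}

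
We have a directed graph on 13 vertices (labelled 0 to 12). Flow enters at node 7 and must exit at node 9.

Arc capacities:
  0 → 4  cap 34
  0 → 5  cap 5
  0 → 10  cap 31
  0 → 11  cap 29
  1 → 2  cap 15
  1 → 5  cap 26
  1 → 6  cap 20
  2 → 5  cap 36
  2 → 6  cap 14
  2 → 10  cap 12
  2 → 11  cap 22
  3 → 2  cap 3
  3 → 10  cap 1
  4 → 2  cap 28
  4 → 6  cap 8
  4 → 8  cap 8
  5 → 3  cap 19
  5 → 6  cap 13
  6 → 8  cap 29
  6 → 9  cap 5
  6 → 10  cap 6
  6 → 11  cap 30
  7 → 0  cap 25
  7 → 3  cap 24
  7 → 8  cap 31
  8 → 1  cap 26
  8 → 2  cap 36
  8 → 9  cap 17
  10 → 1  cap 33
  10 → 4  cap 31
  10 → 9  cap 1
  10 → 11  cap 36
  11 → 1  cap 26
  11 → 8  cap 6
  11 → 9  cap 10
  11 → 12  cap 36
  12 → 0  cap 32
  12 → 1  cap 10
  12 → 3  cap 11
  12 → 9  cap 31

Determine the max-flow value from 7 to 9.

Maximum flow value: 60

augment #1: 7→8→9 bottleneck 17, total now 17
augment #2: 7→0→10→9 bottleneck 1, total now 18
augment #3: 7→0→11→9 bottleneck 10, total now 28
augment #4: 7→0→4→6→9 bottleneck 5, total now 33
augment #5: 7→0→11→12→9 bottleneck 9, total now 42
augment #6: 7→3→2→11→12→9 bottleneck 3, total now 45
augment #7: 7→3→10→11→12→9 bottleneck 1, total now 46
augment #8: 7→8→2→11→12→9 bottleneck 14, total now 60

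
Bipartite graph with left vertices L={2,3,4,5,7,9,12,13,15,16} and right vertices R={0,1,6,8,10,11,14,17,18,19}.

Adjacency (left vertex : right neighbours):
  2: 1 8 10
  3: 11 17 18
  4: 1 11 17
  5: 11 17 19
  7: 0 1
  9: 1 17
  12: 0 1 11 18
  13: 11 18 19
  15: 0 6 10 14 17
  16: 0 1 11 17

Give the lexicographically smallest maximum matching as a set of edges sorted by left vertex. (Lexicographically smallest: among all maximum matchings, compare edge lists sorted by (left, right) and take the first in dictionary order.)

|M| = 8 (so the lex-smallest maximum matching has 8 edges)
process left vertices in ascending order; for each, take the smallest-labelled available neighbour that still permits 8 edges overall, or leave it unmatched if none does
lex-smallest matching: {2-8, 3-11, 4-1, 5-17, 7-0, 12-18, 13-19, 15-6}

Lex-smallest maximum matching: {(2,8), (3,11), (4,1), (5,17), (7,0), (12,18), (13,19), (15,6)}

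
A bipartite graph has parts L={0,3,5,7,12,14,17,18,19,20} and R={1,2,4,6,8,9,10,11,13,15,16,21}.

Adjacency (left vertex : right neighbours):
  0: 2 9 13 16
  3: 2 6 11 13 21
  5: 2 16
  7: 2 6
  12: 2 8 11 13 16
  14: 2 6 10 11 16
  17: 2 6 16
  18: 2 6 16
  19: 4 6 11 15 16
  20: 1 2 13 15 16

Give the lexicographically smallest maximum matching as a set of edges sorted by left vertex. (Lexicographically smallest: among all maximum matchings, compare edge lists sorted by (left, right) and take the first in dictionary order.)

|M| = 9 (so the lex-smallest maximum matching has 9 edges)
process left vertices in ascending order; for each, take the smallest-labelled available neighbour that still permits 9 edges overall, or leave it unmatched if none does
lex-smallest matching: {0-9, 3-11, 5-2, 7-6, 12-8, 14-10, 17-16, 19-4, 20-1}

Lex-smallest maximum matching: {(0,9), (3,11), (5,2), (7,6), (12,8), (14,10), (17,16), (19,4), (20,1)}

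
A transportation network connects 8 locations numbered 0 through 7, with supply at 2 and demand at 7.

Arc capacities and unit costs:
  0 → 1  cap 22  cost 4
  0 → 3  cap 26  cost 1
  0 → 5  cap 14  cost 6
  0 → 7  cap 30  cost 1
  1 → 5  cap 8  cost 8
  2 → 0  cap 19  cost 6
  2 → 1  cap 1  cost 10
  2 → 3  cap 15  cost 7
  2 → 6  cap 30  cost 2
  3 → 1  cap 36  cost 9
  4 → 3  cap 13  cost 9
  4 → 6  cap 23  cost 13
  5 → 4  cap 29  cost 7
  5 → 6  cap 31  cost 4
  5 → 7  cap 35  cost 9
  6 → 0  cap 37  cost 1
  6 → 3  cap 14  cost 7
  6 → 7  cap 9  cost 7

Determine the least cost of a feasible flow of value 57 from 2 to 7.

shortest-cost path #1: 2→6→0→7 push 30 @ unit cost 4 (adds 120)
shortest-cost path #2: 2→0→6→7 push 9 @ unit cost 12 (adds 108)
shortest-cost path #3: 2→0→5→7 push 10 @ unit cost 21 (adds 210)
shortest-cost path #4: 2→1→5→7 push 1 @ unit cost 27 (adds 27)
shortest-cost path #5: 2→3→1→5→7 push 7 @ unit cost 33 (adds 231)
total cost = 696

Minimum cost for 57 units: 696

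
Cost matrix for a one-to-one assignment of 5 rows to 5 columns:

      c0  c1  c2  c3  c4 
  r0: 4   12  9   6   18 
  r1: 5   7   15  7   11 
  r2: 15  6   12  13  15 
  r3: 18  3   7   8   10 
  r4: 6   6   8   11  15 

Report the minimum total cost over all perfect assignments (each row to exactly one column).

Minimum assignment cost: 35

one of 2 optimal assignments: row0→col0 (cost 4), row1→col3 (cost 7), row2→col1 (cost 6), row3→col4 (cost 10), row4→col2 (cost 8)
total = 4 + 7 + 6 + 10 + 8 = 35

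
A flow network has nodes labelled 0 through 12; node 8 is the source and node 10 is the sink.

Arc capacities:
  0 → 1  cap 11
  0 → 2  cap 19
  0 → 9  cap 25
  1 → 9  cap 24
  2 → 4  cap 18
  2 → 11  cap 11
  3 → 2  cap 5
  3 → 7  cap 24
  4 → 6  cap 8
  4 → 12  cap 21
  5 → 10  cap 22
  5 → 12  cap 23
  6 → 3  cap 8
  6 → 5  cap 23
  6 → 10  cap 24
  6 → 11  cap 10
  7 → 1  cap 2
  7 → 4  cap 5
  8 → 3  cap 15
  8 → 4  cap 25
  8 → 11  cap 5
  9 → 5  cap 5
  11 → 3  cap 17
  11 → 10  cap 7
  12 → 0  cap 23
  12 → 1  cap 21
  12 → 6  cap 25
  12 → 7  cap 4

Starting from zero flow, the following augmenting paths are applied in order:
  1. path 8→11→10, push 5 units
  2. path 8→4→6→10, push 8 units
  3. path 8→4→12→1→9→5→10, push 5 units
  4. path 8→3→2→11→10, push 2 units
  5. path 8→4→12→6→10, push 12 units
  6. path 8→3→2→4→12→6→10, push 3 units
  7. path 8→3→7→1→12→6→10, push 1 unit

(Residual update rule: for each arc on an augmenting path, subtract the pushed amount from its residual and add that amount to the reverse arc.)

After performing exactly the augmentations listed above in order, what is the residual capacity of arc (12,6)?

after path 1 (8→11→10, push 5): res(12,6)=25
after path 2 (8→4→6→10, push 8): res(12,6)=25
after path 3 (8→4→12→1→9→5→10, push 5): res(12,6)=25
after path 4 (8→3→2→11→10, push 2): res(12,6)=25
after path 5 (8→4→12→6→10, push 12): res(12,6)=13
after path 6 (8→3→2→4→12→6→10, push 3): res(12,6)=10
after path 7 (8→3→7→1→12→6→10, push 1): res(12,6)=9

Residual capacity of (12,6): 9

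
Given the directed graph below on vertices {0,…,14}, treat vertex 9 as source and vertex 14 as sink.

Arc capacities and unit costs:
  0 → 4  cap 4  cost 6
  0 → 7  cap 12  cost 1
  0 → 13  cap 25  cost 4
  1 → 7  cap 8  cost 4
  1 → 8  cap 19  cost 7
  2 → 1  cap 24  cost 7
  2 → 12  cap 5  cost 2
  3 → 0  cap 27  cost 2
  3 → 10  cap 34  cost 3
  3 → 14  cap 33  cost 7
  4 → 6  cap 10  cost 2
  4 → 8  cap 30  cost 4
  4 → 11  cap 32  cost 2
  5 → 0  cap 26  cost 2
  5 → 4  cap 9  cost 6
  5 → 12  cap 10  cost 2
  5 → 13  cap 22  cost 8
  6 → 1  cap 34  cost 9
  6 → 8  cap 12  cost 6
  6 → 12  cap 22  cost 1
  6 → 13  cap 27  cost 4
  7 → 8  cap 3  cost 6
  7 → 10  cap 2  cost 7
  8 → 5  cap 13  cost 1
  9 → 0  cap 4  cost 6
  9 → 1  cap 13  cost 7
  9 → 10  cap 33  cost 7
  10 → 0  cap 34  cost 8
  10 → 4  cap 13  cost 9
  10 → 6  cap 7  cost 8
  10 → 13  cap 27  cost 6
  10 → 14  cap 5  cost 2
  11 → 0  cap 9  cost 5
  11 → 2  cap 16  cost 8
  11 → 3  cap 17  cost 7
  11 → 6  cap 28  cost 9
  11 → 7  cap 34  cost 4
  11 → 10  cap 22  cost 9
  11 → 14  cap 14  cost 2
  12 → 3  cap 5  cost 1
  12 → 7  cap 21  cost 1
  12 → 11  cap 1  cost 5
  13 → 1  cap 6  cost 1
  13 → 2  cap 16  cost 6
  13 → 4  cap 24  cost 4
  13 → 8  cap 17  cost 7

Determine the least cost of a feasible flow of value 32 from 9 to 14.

shortest-cost path #1: 9→10→14 push 5 @ unit cost 9 (adds 45)
shortest-cost path #2: 9→0→4→11→14 push 4 @ unit cost 16 (adds 64)
shortest-cost path #3: 9→10→4→11→14 push 10 @ unit cost 20 (adds 200)
shortest-cost path #4: 9→10→6→12→3→14 push 5 @ unit cost 24 (adds 120)
shortest-cost path #5: 9→10→4→11→3→14 push 3 @ unit cost 32 (adds 96)
shortest-cost path #6: 9→10→13→4→11→3→14 push 5 @ unit cost 33 (adds 165)
total cost = 690

Minimum cost for 32 units: 690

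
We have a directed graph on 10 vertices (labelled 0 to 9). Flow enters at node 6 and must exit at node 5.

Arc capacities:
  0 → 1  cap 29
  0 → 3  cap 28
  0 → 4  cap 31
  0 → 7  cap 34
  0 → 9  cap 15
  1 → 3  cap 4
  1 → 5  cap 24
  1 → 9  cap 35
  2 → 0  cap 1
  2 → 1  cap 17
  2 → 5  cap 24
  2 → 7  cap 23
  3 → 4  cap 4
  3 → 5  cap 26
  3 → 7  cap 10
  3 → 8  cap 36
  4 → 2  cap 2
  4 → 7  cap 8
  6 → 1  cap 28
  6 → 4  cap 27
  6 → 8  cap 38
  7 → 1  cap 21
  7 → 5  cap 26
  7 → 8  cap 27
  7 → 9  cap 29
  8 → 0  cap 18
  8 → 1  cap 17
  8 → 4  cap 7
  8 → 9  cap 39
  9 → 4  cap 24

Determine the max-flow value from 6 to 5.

Maximum flow value: 56

augment #1: 6→1→5 bottleneck 24, total now 24
augment #2: 6→1→3→5 bottleneck 4, total now 28
augment #3: 6→4→2→5 bottleneck 2, total now 30
augment #4: 6→4→7→5 bottleneck 8, total now 38
augment #5: 6→8→0→3→5 bottleneck 18, total now 56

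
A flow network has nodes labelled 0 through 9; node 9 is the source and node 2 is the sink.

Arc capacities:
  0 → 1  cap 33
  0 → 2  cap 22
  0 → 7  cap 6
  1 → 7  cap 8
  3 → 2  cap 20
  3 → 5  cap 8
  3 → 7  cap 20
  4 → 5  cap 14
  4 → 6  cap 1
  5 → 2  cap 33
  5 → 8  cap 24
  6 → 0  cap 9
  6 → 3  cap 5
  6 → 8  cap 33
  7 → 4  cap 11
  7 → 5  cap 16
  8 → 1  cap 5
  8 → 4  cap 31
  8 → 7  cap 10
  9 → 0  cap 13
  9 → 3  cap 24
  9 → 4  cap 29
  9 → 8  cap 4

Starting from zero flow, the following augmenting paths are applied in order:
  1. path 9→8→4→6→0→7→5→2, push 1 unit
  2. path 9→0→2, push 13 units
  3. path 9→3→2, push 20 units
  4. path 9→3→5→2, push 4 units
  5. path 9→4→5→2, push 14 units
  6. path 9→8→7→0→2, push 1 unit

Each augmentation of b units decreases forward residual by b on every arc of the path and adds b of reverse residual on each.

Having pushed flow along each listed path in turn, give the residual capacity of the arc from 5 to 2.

Residual capacity of (5,2): 14

after path 1 (9→8→4→6→0→7→5→2, push 1): res(5,2)=32
after path 2 (9→0→2, push 13): res(5,2)=32
after path 3 (9→3→2, push 20): res(5,2)=32
after path 4 (9→3→5→2, push 4): res(5,2)=28
after path 5 (9→4→5→2, push 14): res(5,2)=14
after path 6 (9→8→7→0→2, push 1): res(5,2)=14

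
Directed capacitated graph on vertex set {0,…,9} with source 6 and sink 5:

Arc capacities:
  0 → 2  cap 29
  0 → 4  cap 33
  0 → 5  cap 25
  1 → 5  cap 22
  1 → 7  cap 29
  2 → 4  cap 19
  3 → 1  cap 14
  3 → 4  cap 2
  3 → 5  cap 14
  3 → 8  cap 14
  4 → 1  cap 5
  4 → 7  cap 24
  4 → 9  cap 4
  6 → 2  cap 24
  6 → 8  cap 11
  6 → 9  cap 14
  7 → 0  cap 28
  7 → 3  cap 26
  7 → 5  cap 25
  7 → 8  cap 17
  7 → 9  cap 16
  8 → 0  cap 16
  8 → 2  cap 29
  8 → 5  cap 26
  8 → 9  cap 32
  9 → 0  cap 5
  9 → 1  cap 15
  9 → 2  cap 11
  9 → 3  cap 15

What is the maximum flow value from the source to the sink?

Maximum flow value: 44

augment #1: 6→8→5 bottleneck 11, total now 11
augment #2: 6→9→0→5 bottleneck 5, total now 16
augment #3: 6→9→1→5 bottleneck 9, total now 25
augment #4: 6→2→4→1→5 bottleneck 5, total now 30
augment #5: 6→2→4→7→5 bottleneck 14, total now 44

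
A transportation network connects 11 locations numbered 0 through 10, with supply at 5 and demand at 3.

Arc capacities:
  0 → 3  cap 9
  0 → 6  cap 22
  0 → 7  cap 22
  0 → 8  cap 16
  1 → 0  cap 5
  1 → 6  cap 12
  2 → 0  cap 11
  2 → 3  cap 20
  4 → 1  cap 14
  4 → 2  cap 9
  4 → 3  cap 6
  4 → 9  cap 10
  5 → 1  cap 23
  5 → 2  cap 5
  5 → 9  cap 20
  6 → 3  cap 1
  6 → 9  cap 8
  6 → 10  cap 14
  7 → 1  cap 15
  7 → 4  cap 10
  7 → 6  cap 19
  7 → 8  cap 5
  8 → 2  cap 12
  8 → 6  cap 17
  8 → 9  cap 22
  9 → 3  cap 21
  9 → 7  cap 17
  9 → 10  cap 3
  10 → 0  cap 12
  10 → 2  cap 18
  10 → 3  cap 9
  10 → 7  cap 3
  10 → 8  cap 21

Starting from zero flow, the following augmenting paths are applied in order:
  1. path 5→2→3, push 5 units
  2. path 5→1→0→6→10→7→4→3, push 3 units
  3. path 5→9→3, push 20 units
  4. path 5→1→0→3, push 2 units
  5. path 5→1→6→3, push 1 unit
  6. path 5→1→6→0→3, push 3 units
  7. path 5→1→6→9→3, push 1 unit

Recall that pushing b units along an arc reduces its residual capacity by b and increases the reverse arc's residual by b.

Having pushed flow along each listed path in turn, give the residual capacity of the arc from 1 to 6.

after path 1 (5→2→3, push 5): res(1,6)=12
after path 2 (5→1→0→6→10→7→4→3, push 3): res(1,6)=12
after path 3 (5→9→3, push 20): res(1,6)=12
after path 4 (5→1→0→3, push 2): res(1,6)=12
after path 5 (5→1→6→3, push 1): res(1,6)=11
after path 6 (5→1→6→0→3, push 3): res(1,6)=8
after path 7 (5→1→6→9→3, push 1): res(1,6)=7

Residual capacity of (1,6): 7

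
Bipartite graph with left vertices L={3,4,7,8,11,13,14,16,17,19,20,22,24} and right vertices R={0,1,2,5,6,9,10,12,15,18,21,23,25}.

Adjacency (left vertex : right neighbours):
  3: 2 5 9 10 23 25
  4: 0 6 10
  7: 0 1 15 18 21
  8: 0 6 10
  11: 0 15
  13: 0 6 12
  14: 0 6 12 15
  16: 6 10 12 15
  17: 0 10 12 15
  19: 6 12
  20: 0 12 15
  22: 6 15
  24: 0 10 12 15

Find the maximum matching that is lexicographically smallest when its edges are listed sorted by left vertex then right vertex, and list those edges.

Lex-smallest maximum matching: {(3,2), (4,0), (7,1), (8,6), (11,15), (13,12), (16,10)}

|M| = 7 (so the lex-smallest maximum matching has 7 edges)
process left vertices in ascending order; for each, take the smallest-labelled available neighbour that still permits 7 edges overall, or leave it unmatched if none does
lex-smallest matching: {3-2, 4-0, 7-1, 8-6, 11-15, 13-12, 16-10}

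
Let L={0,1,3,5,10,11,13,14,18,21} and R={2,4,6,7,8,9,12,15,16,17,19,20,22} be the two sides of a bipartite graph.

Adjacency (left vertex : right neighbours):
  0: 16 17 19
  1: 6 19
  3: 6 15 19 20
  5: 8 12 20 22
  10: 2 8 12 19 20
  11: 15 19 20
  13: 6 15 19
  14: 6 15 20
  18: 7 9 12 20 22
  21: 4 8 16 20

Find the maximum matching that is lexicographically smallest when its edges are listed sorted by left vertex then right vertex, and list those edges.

Lex-smallest maximum matching: {(0,16), (1,6), (3,15), (5,8), (10,2), (11,19), (14,20), (18,7), (21,4)}

|M| = 9 (so the lex-smallest maximum matching has 9 edges)
process left vertices in ascending order; for each, take the smallest-labelled available neighbour that still permits 9 edges overall, or leave it unmatched if none does
lex-smallest matching: {0-16, 1-6, 3-15, 5-8, 10-2, 11-19, 14-20, 18-7, 21-4}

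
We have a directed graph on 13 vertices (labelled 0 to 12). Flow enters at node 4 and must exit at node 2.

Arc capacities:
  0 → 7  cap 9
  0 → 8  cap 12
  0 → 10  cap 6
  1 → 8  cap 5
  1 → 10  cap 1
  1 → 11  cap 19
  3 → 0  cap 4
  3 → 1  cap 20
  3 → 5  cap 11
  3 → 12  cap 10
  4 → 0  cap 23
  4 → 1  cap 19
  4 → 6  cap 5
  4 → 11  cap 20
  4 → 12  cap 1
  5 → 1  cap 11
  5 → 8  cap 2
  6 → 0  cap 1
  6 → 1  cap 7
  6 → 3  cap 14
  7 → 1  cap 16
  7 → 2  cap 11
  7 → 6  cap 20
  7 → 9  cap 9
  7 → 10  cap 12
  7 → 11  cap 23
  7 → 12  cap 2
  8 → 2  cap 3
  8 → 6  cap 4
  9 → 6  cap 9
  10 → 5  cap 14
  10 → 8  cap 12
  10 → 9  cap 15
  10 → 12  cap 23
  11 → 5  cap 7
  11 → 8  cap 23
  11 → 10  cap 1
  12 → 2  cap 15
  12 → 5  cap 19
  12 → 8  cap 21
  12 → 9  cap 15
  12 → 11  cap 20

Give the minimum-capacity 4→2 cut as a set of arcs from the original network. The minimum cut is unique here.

Min-cut arcs: {(0,7), (8,2), (12,2)} (total capacity 27)

augment #1: 4→12→2 push 1
augment #2: 4→0→7→2 push 9
augment #3: 4→0→8→2 push 3
augment #4: 4→0→10→12→2 push 6
augment #5: 4→1→10→12→2 push 1
augment #6: 4→6→3→12→2 push 5
augment #7: 4→11→10→12→2 push 1
augment #8: 4→0→8→6→3→12→2 push 1
max flow = 27; residual-reachable set from 4 gives S-side
cut edges (S→T): {(0,7), (8,2), (12,2)} total cap 27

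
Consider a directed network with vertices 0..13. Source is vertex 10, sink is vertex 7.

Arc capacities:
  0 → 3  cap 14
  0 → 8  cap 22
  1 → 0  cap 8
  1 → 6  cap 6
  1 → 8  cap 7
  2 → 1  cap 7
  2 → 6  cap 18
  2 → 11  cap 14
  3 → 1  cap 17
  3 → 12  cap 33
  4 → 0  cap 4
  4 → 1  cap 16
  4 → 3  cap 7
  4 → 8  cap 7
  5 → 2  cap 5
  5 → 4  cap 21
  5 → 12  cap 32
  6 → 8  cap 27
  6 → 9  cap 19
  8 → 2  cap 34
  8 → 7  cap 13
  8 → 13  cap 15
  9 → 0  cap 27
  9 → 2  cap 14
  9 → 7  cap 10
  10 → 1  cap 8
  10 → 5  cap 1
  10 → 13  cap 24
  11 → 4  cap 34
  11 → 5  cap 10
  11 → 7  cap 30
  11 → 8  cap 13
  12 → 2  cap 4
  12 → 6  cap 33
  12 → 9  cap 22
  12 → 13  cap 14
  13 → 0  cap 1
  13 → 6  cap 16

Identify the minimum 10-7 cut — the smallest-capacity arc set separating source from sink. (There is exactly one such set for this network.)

Min-cut arcs: {(10,1), (10,5), (13,0), (13,6)} (total capacity 26)

augment #1: 10→1→8→7 push 7
augment #2: 10→1→0→8→7 push 1
augment #3: 10→5→2→11→7 push 1
augment #4: 10→13→0→8→7 push 1
augment #5: 10→13→6→8→7 push 4
augment #6: 10→13→6→9→7 push 10
augment #7: 10→13→6→8→2→11→7 push 2
max flow = 26; residual-reachable set from 10 gives S-side
cut edges (S→T): {(10,1), (10,5), (13,0), (13,6)} total cap 26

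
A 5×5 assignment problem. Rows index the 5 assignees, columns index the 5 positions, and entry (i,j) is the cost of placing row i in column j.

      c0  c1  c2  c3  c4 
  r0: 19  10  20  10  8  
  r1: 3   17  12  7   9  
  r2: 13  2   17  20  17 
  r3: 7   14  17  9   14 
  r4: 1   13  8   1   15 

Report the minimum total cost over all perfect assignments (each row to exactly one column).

one of 2 optimal assignments: row0→col4 (cost 8), row1→col0 (cost 3), row2→col1 (cost 2), row3→col3 (cost 9), row4→col2 (cost 8)
total = 8 + 3 + 2 + 9 + 8 = 30

Minimum assignment cost: 30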